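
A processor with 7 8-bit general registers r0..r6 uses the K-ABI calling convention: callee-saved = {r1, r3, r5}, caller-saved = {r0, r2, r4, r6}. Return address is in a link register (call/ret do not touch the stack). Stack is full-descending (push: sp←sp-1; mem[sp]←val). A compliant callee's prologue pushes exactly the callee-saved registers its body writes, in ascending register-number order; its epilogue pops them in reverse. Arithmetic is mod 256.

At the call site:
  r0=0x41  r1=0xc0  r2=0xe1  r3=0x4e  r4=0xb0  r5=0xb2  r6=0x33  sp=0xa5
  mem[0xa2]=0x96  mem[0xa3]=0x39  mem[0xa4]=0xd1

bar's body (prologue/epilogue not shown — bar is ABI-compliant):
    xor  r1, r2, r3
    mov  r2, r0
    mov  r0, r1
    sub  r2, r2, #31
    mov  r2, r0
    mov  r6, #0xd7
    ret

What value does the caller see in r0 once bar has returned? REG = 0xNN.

prologue: push r1 -> mem[0xa4]=0xc0, sp=0xa4
body[0] xor  r1, r2, r3 -> r1=0xaf
body[1] mov  r2, r0 -> r2=0x41
body[2] mov  r0, r1 -> r0=0xaf
body[3] sub  r2, r2, #31 -> r2=0x22
body[4] mov  r2, r0 -> r2=0xaf
body[5] mov  r6, #0xd7 -> r6=0xd7
epilogue: pop r1=0xc0, sp=0xa5
r0 is caller-saved -> body value

REG = 0xaf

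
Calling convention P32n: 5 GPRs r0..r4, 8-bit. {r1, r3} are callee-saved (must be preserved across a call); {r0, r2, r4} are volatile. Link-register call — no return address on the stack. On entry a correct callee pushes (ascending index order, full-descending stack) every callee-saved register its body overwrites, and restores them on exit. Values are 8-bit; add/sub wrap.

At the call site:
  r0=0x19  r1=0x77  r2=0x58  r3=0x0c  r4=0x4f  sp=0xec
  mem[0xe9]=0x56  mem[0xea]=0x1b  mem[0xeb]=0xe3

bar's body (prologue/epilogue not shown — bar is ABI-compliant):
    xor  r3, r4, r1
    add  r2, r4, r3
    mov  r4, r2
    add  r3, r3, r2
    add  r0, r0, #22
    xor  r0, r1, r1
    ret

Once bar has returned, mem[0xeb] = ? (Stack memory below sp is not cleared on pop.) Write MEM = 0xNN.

prologue: push r3 → mem[0xeb]=0x0c, sp=0xeb
body[0] xor  r3, r4, r1 → r3=0x38
body[1] add  r2, r4, r3 → r2=0x87
body[2] mov  r4, r2 → r4=0x87
body[3] add  r3, r3, r2 → r3=0xbf
body[4] add  r0, r0, #22 → r0=0x2f
body[5] xor  r0, r1, r1 → r0=0x00
epilogue: pop r3=0x0c, sp=0xec
prologue pushed ['r3'] at ['0xeb']

MEM = 0x0c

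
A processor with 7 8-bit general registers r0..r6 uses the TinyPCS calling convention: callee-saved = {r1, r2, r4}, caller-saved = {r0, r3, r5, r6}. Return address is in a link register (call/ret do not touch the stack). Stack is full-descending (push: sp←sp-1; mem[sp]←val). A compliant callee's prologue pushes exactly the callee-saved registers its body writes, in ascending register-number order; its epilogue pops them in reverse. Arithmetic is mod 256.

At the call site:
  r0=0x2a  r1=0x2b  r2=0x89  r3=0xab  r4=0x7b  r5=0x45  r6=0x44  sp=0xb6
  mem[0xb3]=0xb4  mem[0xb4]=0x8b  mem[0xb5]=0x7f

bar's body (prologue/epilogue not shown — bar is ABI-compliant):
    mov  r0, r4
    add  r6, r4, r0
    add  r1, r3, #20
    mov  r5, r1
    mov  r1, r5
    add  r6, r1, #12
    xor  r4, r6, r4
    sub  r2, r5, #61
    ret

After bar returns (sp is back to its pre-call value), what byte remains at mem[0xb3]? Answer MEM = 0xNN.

prologue: push r1 -> mem[0xb5]=0x2b, sp=0xb5
prologue: push r2 -> mem[0xb4]=0x89, sp=0xb4
prologue: push r4 -> mem[0xb3]=0x7b, sp=0xb3
body[0] mov  r0, r4 -> r0=0x7b
body[1] add  r6, r4, r0 -> r6=0xf6
body[2] add  r1, r3, #20 -> r1=0xbf
body[3] mov  r5, r1 -> r5=0xbf
body[4] mov  r1, r5 -> r1=0xbf
body[5] add  r6, r1, #12 -> r6=0xcb
body[6] xor  r4, r6, r4 -> r4=0xb0
body[7] sub  r2, r5, #61 -> r2=0x82
epilogue: pop r4=0x7b, sp=0xb4
epilogue: pop r2=0x89, sp=0xb5
epilogue: pop r1=0x2b, sp=0xb6
prologue pushed ['r1', 'r2', 'r4'] at ['0xb5', '0xb4', '0xb3']

MEM = 0x7b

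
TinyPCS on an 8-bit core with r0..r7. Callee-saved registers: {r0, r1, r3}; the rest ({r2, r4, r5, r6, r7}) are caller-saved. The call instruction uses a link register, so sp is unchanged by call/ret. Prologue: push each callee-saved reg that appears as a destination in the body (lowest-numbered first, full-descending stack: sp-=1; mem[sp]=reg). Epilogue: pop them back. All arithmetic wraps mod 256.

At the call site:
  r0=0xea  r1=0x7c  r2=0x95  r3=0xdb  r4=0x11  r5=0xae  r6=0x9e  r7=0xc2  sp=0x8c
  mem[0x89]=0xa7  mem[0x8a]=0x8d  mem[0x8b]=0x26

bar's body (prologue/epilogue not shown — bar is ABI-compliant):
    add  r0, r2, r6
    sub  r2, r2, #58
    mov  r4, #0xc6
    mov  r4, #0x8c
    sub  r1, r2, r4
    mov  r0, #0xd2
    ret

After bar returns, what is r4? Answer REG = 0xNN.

prologue: push r0 → mem[0x8b]=0xea, sp=0x8b
prologue: push r1 → mem[0x8a]=0x7c, sp=0x8a
body[0] add  r0, r2, r6 → r0=0x33
body[1] sub  r2, r2, #58 → r2=0x5b
body[2] mov  r4, #0xc6 → r4=0xc6
body[3] mov  r4, #0x8c → r4=0x8c
body[4] sub  r1, r2, r4 → r1=0xcf
body[5] mov  r0, #0xd2 → r0=0xd2
epilogue: pop r1=0x7c, sp=0x8b
epilogue: pop r0=0xea, sp=0x8c
r4 is caller-saved → body value

REG = 0x8c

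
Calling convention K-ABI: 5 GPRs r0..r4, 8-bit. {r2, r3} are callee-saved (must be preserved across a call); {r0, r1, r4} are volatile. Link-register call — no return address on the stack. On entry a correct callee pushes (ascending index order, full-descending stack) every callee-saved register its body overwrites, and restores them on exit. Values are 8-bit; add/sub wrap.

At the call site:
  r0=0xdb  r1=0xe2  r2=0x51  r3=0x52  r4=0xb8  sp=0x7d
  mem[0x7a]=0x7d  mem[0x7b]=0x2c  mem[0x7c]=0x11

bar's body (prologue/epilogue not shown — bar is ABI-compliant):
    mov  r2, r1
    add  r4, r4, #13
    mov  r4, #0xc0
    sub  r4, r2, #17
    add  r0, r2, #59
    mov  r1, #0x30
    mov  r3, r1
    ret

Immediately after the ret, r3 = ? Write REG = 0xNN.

REG = 0x52

prologue: push r2 -> mem[0x7c]=0x51, sp=0x7c
prologue: push r3 -> mem[0x7b]=0x52, sp=0x7b
body[0] mov  r2, r1 -> r2=0xe2
body[1] add  r4, r4, #13 -> r4=0xc5
body[2] mov  r4, #0xc0 -> r4=0xc0
body[3] sub  r4, r2, #17 -> r4=0xd1
body[4] add  r0, r2, #59 -> r0=0x1d
body[5] mov  r1, #0x30 -> r1=0x30
body[6] mov  r3, r1 -> r3=0x30
epilogue: pop r3=0x52, sp=0x7c
epilogue: pop r2=0x51, sp=0x7d
r3 is callee-saved -> restored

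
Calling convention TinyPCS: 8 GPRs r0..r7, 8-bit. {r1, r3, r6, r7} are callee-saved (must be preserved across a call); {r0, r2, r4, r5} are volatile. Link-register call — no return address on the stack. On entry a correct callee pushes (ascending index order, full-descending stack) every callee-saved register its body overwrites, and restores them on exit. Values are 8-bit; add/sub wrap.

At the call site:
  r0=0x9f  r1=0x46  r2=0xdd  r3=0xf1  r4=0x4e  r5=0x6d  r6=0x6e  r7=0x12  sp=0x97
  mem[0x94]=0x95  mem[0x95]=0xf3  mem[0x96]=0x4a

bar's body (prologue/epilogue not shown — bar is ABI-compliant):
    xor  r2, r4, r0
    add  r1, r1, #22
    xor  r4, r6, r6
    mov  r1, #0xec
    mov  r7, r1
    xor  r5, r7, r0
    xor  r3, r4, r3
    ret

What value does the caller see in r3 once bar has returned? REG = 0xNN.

REG = 0xf1

prologue: push r1 -> mem[0x96]=0x46, sp=0x96
prologue: push r3 -> mem[0x95]=0xf1, sp=0x95
prologue: push r7 -> mem[0x94]=0x12, sp=0x94
body[0] xor  r2, r4, r0 -> r2=0xd1
body[1] add  r1, r1, #22 -> r1=0x5c
body[2] xor  r4, r6, r6 -> r4=0x00
body[3] mov  r1, #0xec -> r1=0xec
body[4] mov  r7, r1 -> r7=0xec
body[5] xor  r5, r7, r0 -> r5=0x73
body[6] xor  r3, r4, r3 -> r3=0xf1
epilogue: pop r7=0x12, sp=0x95
epilogue: pop r3=0xf1, sp=0x96
epilogue: pop r1=0x46, sp=0x97
r3 is callee-saved -> restored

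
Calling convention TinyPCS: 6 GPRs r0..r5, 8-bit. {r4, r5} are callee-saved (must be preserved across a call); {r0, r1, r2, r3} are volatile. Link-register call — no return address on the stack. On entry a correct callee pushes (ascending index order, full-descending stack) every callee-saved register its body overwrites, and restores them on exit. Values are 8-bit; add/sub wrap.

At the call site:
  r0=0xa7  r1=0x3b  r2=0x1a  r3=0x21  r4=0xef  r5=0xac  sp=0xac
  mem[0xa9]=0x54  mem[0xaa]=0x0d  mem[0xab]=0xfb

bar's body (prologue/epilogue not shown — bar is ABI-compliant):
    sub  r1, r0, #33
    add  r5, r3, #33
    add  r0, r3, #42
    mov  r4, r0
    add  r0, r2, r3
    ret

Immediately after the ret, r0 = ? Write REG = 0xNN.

prologue: push r4 → mem[0xab]=0xef, sp=0xab
prologue: push r5 → mem[0xaa]=0xac, sp=0xaa
body[0] sub  r1, r0, #33 → r1=0x86
body[1] add  r5, r3, #33 → r5=0x42
body[2] add  r0, r3, #42 → r0=0x4b
body[3] mov  r4, r0 → r4=0x4b
body[4] add  r0, r2, r3 → r0=0x3b
epilogue: pop r5=0xac, sp=0xab
epilogue: pop r4=0xef, sp=0xac
r0 is caller-saved → body value

REG = 0x3b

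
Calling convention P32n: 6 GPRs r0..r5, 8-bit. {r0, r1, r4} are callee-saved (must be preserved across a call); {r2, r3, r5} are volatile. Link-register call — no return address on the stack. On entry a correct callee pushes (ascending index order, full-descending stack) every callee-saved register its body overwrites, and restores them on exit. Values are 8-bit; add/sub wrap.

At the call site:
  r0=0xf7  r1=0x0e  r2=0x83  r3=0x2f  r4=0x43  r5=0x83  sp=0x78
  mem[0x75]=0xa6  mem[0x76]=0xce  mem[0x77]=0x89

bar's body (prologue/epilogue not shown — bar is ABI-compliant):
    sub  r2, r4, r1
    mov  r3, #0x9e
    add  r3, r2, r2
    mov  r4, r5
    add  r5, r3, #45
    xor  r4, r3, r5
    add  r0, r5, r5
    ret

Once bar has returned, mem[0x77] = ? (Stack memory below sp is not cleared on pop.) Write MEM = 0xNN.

MEM = 0xf7

prologue: push r0 -> mem[0x77]=0xf7, sp=0x77
prologue: push r4 -> mem[0x76]=0x43, sp=0x76
body[0] sub  r2, r4, r1 -> r2=0x35
body[1] mov  r3, #0x9e -> r3=0x9e
body[2] add  r3, r2, r2 -> r3=0x6a
body[3] mov  r4, r5 -> r4=0x83
body[4] add  r5, r3, #45 -> r5=0x97
body[5] xor  r4, r3, r5 -> r4=0xfd
body[6] add  r0, r5, r5 -> r0=0x2e
epilogue: pop r4=0x43, sp=0x77
epilogue: pop r0=0xf7, sp=0x78
prologue pushed ['r0', 'r4'] at ['0x77', '0x76']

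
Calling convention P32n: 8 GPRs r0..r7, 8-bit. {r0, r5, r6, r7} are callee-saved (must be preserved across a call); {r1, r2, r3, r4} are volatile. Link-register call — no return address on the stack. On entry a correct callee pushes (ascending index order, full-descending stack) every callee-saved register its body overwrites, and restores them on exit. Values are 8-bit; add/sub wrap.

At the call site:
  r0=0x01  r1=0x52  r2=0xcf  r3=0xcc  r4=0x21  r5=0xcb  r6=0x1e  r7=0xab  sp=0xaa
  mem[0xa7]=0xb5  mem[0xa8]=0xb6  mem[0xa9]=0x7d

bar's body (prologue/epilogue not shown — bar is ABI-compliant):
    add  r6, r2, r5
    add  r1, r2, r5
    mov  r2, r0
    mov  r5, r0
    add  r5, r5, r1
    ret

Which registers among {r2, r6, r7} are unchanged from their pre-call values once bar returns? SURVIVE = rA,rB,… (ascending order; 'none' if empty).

SURVIVE = r6,r7

prologue: push r5 -> mem[0xa9]=0xcb, sp=0xa9
prologue: push r6 -> mem[0xa8]=0x1e, sp=0xa8
body[0] add  r6, r2, r5 -> r6=0x9a
body[1] add  r1, r2, r5 -> r1=0x9a
body[2] mov  r2, r0 -> r2=0x01
body[3] mov  r5, r0 -> r5=0x01
body[4] add  r5, r5, r1 -> r5=0x9b
epilogue: pop r6=0x1e, sp=0xa9
epilogue: pop r5=0xcb, sp=0xaa
r2: caller-saved, written=True
r6: callee-saved, written=True
r7: callee-saved, written=False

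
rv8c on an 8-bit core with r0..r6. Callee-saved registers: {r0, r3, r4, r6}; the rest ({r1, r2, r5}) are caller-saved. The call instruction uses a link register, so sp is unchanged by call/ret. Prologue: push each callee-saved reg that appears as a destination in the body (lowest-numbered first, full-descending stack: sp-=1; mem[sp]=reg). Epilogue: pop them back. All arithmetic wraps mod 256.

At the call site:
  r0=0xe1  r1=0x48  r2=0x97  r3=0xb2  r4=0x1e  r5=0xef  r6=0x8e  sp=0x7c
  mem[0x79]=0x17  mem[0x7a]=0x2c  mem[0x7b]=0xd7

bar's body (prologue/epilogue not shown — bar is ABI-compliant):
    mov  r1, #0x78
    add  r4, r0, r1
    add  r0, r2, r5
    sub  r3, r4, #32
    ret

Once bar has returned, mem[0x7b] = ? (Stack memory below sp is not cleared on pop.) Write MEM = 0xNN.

prologue: push r0 → mem[0x7b]=0xe1, sp=0x7b
prologue: push r3 → mem[0x7a]=0xb2, sp=0x7a
prologue: push r4 → mem[0x79]=0x1e, sp=0x79
body[0] mov  r1, #0x78 → r1=0x78
body[1] add  r4, r0, r1 → r4=0x59
body[2] add  r0, r2, r5 → r0=0x86
body[3] sub  r3, r4, #32 → r3=0x39
epilogue: pop r4=0x1e, sp=0x7a
epilogue: pop r3=0xb2, sp=0x7b
epilogue: pop r0=0xe1, sp=0x7c
prologue pushed ['r0', 'r3', 'r4'] at ['0x7b', '0x7a', '0x79']

MEM = 0xe1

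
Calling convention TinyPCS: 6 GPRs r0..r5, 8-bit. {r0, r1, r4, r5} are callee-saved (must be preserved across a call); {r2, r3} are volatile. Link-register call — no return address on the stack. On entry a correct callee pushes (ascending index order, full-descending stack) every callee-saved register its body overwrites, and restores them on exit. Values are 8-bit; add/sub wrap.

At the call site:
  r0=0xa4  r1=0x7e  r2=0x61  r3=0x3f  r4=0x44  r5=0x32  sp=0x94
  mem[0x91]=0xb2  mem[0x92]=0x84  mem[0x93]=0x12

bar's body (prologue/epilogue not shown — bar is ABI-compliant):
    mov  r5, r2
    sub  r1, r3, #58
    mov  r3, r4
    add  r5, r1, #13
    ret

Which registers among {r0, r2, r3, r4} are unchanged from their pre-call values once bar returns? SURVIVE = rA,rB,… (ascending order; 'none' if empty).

SURVIVE = r0,r2,r4

prologue: push r1 → mem[0x93]=0x7e, sp=0x93
prologue: push r5 → mem[0x92]=0x32, sp=0x92
body[0] mov  r5, r2 → r5=0x61
body[1] sub  r1, r3, #58 → r1=0x05
body[2] mov  r3, r4 → r3=0x44
body[3] add  r5, r1, #13 → r5=0x12
epilogue: pop r5=0x32, sp=0x93
epilogue: pop r1=0x7e, sp=0x94
r0: callee-saved, written=False
r2: caller-saved, written=False
r3: caller-saved, written=True
r4: callee-saved, written=False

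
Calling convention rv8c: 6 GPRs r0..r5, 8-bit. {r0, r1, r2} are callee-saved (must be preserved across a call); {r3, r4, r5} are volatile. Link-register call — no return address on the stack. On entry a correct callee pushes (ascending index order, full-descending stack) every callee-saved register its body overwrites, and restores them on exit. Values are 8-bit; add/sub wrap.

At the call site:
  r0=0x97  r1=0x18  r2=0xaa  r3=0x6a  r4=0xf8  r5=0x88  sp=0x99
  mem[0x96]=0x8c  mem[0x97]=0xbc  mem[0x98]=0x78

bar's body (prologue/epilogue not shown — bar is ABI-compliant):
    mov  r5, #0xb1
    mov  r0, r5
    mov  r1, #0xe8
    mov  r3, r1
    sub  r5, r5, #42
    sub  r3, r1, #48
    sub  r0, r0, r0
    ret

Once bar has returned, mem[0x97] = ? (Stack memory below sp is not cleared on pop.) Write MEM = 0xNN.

MEM = 0x18

prologue: push r0 → mem[0x98]=0x97, sp=0x98
prologue: push r1 → mem[0x97]=0x18, sp=0x97
body[0] mov  r5, #0xb1 → r5=0xb1
body[1] mov  r0, r5 → r0=0xb1
body[2] mov  r1, #0xe8 → r1=0xe8
body[3] mov  r3, r1 → r3=0xe8
body[4] sub  r5, r5, #42 → r5=0x87
body[5] sub  r3, r1, #48 → r3=0xb8
body[6] sub  r0, r0, r0 → r0=0x00
epilogue: pop r1=0x18, sp=0x98
epilogue: pop r0=0x97, sp=0x99
prologue pushed ['r0', 'r1'] at ['0x98', '0x97']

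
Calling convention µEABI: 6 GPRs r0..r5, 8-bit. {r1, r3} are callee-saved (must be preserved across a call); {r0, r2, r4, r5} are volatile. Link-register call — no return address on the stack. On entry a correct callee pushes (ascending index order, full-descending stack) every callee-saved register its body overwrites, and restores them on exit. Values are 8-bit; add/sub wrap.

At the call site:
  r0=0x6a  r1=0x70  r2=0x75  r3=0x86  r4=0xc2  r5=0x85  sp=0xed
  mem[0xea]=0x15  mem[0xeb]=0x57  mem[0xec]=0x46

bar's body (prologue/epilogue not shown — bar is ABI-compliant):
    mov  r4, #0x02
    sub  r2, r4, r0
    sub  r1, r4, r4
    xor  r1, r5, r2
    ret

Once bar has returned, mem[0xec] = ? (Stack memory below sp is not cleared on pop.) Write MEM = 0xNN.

prologue: push r1 -> mem[0xec]=0x70, sp=0xec
body[0] mov  r4, #0x02 -> r4=0x02
body[1] sub  r2, r4, r0 -> r2=0x98
body[2] sub  r1, r4, r4 -> r1=0x00
body[3] xor  r1, r5, r2 -> r1=0x1d
epilogue: pop r1=0x70, sp=0xed
prologue pushed ['r1'] at ['0xec']

MEM = 0x70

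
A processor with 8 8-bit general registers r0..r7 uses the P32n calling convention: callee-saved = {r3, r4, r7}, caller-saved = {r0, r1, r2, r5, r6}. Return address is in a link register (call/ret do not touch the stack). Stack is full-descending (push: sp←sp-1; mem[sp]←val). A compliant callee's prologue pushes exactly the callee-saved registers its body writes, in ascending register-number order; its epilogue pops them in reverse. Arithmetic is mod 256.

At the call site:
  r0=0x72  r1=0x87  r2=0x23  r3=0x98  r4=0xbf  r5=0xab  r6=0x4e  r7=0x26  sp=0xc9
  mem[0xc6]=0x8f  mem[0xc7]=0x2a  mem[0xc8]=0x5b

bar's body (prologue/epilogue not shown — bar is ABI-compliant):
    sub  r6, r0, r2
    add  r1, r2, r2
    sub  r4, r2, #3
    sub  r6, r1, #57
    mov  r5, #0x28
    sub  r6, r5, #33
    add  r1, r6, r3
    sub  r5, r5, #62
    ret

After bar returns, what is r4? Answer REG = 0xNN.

REG = 0xbf

prologue: push r4 -> mem[0xc8]=0xbf, sp=0xc8
body[0] sub  r6, r0, r2 -> r6=0x4f
body[1] add  r1, r2, r2 -> r1=0x46
body[2] sub  r4, r2, #3 -> r4=0x20
body[3] sub  r6, r1, #57 -> r6=0x0d
body[4] mov  r5, #0x28 -> r5=0x28
body[5] sub  r6, r5, #33 -> r6=0x07
body[6] add  r1, r6, r3 -> r1=0x9f
body[7] sub  r5, r5, #62 -> r5=0xea
epilogue: pop r4=0xbf, sp=0xc9
r4 is callee-saved -> restored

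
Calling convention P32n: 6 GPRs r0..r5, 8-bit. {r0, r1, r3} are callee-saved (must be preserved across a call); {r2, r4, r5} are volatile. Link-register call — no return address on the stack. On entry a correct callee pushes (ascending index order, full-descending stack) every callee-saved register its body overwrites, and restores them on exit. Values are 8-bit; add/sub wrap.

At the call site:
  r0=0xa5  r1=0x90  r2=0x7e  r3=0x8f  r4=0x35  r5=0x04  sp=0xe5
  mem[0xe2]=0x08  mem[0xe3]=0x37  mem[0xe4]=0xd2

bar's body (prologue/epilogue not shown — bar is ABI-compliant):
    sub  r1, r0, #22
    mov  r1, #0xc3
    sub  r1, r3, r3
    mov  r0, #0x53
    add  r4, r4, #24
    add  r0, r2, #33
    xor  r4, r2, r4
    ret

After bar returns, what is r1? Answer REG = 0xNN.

prologue: push r0 -> mem[0xe4]=0xa5, sp=0xe4
prologue: push r1 -> mem[0xe3]=0x90, sp=0xe3
body[0] sub  r1, r0, #22 -> r1=0x8f
body[1] mov  r1, #0xc3 -> r1=0xc3
body[2] sub  r1, r3, r3 -> r1=0x00
body[3] mov  r0, #0x53 -> r0=0x53
body[4] add  r4, r4, #24 -> r4=0x4d
body[5] add  r0, r2, #33 -> r0=0x9f
body[6] xor  r4, r2, r4 -> r4=0x33
epilogue: pop r1=0x90, sp=0xe4
epilogue: pop r0=0xa5, sp=0xe5
r1 is callee-saved -> restored

REG = 0x90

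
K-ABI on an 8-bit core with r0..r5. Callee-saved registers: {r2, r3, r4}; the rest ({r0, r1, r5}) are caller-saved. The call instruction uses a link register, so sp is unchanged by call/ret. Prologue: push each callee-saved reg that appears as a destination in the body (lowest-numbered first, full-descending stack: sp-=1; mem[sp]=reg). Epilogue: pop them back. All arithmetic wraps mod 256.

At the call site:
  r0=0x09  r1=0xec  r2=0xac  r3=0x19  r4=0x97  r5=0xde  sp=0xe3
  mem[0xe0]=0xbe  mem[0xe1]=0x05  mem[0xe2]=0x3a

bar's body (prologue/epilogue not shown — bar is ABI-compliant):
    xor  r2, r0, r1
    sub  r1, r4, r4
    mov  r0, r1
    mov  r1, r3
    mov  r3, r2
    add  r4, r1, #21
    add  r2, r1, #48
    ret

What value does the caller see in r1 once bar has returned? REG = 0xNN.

prologue: push r2 -> mem[0xe2]=0xac, sp=0xe2
prologue: push r3 -> mem[0xe1]=0x19, sp=0xe1
prologue: push r4 -> mem[0xe0]=0x97, sp=0xe0
body[0] xor  r2, r0, r1 -> r2=0xe5
body[1] sub  r1, r4, r4 -> r1=0x00
body[2] mov  r0, r1 -> r0=0x00
body[3] mov  r1, r3 -> r1=0x19
body[4] mov  r3, r2 -> r3=0xe5
body[5] add  r4, r1, #21 -> r4=0x2e
body[6] add  r2, r1, #48 -> r2=0x49
epilogue: pop r4=0x97, sp=0xe1
epilogue: pop r3=0x19, sp=0xe2
epilogue: pop r2=0xac, sp=0xe3
r1 is caller-saved -> body value

REG = 0x19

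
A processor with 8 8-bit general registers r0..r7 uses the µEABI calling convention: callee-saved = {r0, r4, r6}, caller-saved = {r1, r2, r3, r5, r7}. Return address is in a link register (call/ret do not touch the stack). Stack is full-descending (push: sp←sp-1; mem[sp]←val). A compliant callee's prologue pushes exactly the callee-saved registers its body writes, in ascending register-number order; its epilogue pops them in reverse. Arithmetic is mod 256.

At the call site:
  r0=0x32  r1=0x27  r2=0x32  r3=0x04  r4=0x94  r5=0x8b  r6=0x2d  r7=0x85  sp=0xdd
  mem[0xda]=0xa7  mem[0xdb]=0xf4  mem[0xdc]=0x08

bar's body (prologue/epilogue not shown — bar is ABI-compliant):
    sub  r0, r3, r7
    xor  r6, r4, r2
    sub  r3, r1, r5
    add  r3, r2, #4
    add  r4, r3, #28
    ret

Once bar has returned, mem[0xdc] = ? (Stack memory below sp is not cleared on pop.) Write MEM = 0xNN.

MEM = 0x32

prologue: push r0 → mem[0xdc]=0x32, sp=0xdc
prologue: push r4 → mem[0xdb]=0x94, sp=0xdb
prologue: push r6 → mem[0xda]=0x2d, sp=0xda
body[0] sub  r0, r3, r7 → r0=0x7f
body[1] xor  r6, r4, r2 → r6=0xa6
body[2] sub  r3, r1, r5 → r3=0x9c
body[3] add  r3, r2, #4 → r3=0x36
body[4] add  r4, r3, #28 → r4=0x52
epilogue: pop r6=0x2d, sp=0xdb
epilogue: pop r4=0x94, sp=0xdc
epilogue: pop r0=0x32, sp=0xdd
prologue pushed ['r0', 'r4', 'r6'] at ['0xdc', '0xdb', '0xda']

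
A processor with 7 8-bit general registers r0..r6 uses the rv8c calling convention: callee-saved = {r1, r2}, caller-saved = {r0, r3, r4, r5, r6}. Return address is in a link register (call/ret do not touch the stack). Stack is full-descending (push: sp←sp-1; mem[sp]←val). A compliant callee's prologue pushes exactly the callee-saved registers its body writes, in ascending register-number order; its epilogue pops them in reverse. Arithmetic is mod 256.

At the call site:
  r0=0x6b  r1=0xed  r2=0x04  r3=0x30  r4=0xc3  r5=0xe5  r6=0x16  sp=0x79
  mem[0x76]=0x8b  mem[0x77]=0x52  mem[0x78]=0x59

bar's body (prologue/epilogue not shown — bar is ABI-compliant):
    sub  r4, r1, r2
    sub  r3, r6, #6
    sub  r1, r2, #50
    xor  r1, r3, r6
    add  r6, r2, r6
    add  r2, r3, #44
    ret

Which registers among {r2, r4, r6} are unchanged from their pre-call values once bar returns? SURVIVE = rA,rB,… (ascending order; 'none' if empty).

prologue: push r1 → mem[0x78]=0xed, sp=0x78
prologue: push r2 → mem[0x77]=0x04, sp=0x77
body[0] sub  r4, r1, r2 → r4=0xe9
body[1] sub  r3, r6, #6 → r3=0x10
body[2] sub  r1, r2, #50 → r1=0xd2
body[3] xor  r1, r3, r6 → r1=0x06
body[4] add  r6, r2, r6 → r6=0x1a
body[5] add  r2, r3, #44 → r2=0x3c
epilogue: pop r2=0x04, sp=0x78
epilogue: pop r1=0xed, sp=0x79
r2: callee-saved, written=True
r4: caller-saved, written=True
r6: caller-saved, written=True

SURVIVE = r2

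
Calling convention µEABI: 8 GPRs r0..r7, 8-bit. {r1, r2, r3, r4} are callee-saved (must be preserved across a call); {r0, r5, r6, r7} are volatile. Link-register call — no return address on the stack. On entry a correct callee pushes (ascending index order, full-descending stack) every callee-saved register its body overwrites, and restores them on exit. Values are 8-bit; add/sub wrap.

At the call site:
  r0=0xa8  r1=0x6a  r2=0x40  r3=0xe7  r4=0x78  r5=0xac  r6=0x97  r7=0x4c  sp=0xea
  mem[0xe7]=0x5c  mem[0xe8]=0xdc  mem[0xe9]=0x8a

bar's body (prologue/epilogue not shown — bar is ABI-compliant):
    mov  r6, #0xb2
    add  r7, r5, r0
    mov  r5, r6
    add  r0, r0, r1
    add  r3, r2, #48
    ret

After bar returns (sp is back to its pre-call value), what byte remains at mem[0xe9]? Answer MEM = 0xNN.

MEM = 0xe7

prologue: push r3 -> mem[0xe9]=0xe7, sp=0xe9
body[0] mov  r6, #0xb2 -> r6=0xb2
body[1] add  r7, r5, r0 -> r7=0x54
body[2] mov  r5, r6 -> r5=0xb2
body[3] add  r0, r0, r1 -> r0=0x12
body[4] add  r3, r2, #48 -> r3=0x70
epilogue: pop r3=0xe7, sp=0xea
prologue pushed ['r3'] at ['0xe9']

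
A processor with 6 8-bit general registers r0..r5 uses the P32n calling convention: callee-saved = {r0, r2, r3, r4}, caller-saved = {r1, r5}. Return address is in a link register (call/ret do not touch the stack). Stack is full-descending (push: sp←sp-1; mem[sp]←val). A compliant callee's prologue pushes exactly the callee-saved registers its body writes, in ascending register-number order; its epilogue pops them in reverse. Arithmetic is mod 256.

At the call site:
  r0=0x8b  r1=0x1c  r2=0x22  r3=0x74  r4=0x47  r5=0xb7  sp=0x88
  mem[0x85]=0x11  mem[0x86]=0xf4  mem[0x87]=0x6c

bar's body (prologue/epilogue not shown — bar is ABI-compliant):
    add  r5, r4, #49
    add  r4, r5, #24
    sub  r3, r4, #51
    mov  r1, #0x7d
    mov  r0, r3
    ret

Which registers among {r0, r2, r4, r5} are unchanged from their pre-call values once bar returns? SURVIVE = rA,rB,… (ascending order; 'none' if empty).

prologue: push r0 -> mem[0x87]=0x8b, sp=0x87
prologue: push r3 -> mem[0x86]=0x74, sp=0x86
prologue: push r4 -> mem[0x85]=0x47, sp=0x85
body[0] add  r5, r4, #49 -> r5=0x78
body[1] add  r4, r5, #24 -> r4=0x90
body[2] sub  r3, r4, #51 -> r3=0x5d
body[3] mov  r1, #0x7d -> r1=0x7d
body[4] mov  r0, r3 -> r0=0x5d
epilogue: pop r4=0x47, sp=0x86
epilogue: pop r3=0x74, sp=0x87
epilogue: pop r0=0x8b, sp=0x88
r0: callee-saved, written=True
r2: callee-saved, written=False
r4: callee-saved, written=True
r5: caller-saved, written=True

SURVIVE = r0,r2,r4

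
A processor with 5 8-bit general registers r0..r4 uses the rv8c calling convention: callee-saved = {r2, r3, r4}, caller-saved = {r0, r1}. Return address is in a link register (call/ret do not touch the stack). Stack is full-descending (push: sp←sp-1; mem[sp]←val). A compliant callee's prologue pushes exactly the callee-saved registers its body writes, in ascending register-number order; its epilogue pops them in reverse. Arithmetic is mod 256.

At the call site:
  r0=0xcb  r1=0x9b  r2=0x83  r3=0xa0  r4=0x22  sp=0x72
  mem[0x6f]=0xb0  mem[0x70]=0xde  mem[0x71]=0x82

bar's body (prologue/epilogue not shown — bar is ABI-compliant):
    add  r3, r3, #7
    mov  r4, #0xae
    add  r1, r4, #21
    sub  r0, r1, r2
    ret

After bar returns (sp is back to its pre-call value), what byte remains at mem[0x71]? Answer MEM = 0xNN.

MEM = 0xa0

prologue: push r3 -> mem[0x71]=0xa0, sp=0x71
prologue: push r4 -> mem[0x70]=0x22, sp=0x70
body[0] add  r3, r3, #7 -> r3=0xa7
body[1] mov  r4, #0xae -> r4=0xae
body[2] add  r1, r4, #21 -> r1=0xc3
body[3] sub  r0, r1, r2 -> r0=0x40
epilogue: pop r4=0x22, sp=0x71
epilogue: pop r3=0xa0, sp=0x72
prologue pushed ['r3', 'r4'] at ['0x71', '0x70']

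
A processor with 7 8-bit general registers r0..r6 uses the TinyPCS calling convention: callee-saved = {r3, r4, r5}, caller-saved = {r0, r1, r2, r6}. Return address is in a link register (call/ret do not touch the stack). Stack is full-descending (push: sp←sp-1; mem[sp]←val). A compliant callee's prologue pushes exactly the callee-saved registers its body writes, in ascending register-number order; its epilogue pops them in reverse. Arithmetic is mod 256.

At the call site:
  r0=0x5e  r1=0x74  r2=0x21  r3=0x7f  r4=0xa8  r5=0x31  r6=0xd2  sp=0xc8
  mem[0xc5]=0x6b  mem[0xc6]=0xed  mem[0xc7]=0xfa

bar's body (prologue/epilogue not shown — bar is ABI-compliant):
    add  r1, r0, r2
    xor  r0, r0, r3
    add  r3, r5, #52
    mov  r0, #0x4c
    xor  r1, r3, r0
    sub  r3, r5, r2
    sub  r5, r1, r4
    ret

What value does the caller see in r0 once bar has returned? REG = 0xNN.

prologue: push r3 → mem[0xc7]=0x7f, sp=0xc7
prologue: push r5 → mem[0xc6]=0x31, sp=0xc6
body[0] add  r1, r0, r2 → r1=0x7f
body[1] xor  r0, r0, r3 → r0=0x21
body[2] add  r3, r5, #52 → r3=0x65
body[3] mov  r0, #0x4c → r0=0x4c
body[4] xor  r1, r3, r0 → r1=0x29
body[5] sub  r3, r5, r2 → r3=0x10
body[6] sub  r5, r1, r4 → r5=0x81
epilogue: pop r5=0x31, sp=0xc7
epilogue: pop r3=0x7f, sp=0xc8
r0 is caller-saved → body value

REG = 0x4c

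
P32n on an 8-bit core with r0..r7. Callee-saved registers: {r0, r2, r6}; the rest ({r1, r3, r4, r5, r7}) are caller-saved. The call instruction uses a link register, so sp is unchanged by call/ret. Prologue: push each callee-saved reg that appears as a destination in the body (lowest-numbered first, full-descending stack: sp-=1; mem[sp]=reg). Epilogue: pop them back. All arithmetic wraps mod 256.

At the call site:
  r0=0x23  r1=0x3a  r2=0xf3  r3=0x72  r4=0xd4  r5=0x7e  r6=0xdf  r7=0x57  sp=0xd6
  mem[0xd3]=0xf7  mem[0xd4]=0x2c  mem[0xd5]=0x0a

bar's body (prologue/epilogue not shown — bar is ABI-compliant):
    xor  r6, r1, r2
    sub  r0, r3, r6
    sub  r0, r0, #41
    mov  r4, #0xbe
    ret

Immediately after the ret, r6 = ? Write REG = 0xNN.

prologue: push r0 → mem[0xd5]=0x23, sp=0xd5
prologue: push r6 → mem[0xd4]=0xdf, sp=0xd4
body[0] xor  r6, r1, r2 → r6=0xc9
body[1] sub  r0, r3, r6 → r0=0xa9
body[2] sub  r0, r0, #41 → r0=0x80
body[3] mov  r4, #0xbe → r4=0xbe
epilogue: pop r6=0xdf, sp=0xd5
epilogue: pop r0=0x23, sp=0xd6
r6 is callee-saved → restored

REG = 0xdf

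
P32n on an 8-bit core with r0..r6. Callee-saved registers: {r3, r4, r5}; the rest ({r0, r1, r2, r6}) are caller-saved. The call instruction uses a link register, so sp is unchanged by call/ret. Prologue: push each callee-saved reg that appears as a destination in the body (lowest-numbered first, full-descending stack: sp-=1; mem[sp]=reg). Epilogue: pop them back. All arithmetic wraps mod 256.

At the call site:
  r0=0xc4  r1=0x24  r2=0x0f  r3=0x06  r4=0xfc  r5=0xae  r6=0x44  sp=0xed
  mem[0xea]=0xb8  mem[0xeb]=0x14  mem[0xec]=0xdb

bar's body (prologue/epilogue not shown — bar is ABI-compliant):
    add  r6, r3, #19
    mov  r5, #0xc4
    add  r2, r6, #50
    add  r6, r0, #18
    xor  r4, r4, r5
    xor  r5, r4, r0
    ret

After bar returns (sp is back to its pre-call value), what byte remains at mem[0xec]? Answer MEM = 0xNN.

prologue: push r4 → mem[0xec]=0xfc, sp=0xec
prologue: push r5 → mem[0xeb]=0xae, sp=0xeb
body[0] add  r6, r3, #19 → r6=0x19
body[1] mov  r5, #0xc4 → r5=0xc4
body[2] add  r2, r6, #50 → r2=0x4b
body[3] add  r6, r0, #18 → r6=0xd6
body[4] xor  r4, r4, r5 → r4=0x38
body[5] xor  r5, r4, r0 → r5=0xfc
epilogue: pop r5=0xae, sp=0xec
epilogue: pop r4=0xfc, sp=0xed
prologue pushed ['r4', 'r5'] at ['0xec', '0xeb']

MEM = 0xfc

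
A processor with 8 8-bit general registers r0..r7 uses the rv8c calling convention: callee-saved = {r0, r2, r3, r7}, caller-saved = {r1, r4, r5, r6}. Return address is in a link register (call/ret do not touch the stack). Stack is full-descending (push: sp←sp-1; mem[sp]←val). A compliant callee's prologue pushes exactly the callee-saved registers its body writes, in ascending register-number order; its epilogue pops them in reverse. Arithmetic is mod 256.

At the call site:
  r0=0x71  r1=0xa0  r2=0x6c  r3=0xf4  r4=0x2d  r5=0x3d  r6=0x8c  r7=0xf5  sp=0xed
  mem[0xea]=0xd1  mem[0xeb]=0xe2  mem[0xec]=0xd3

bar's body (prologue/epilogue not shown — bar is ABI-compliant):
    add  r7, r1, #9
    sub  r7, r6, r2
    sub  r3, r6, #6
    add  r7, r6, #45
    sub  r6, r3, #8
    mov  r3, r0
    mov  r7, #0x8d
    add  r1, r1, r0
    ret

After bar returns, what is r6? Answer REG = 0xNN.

prologue: push r3 → mem[0xec]=0xf4, sp=0xec
prologue: push r7 → mem[0xeb]=0xf5, sp=0xeb
body[0] add  r7, r1, #9 → r7=0xa9
body[1] sub  r7, r6, r2 → r7=0x20
body[2] sub  r3, r6, #6 → r3=0x86
body[3] add  r7, r6, #45 → r7=0xb9
body[4] sub  r6, r3, #8 → r6=0x7e
body[5] mov  r3, r0 → r3=0x71
body[6] mov  r7, #0x8d → r7=0x8d
body[7] add  r1, r1, r0 → r1=0x11
epilogue: pop r7=0xf5, sp=0xec
epilogue: pop r3=0xf4, sp=0xed
r6 is caller-saved → body value

REG = 0x7e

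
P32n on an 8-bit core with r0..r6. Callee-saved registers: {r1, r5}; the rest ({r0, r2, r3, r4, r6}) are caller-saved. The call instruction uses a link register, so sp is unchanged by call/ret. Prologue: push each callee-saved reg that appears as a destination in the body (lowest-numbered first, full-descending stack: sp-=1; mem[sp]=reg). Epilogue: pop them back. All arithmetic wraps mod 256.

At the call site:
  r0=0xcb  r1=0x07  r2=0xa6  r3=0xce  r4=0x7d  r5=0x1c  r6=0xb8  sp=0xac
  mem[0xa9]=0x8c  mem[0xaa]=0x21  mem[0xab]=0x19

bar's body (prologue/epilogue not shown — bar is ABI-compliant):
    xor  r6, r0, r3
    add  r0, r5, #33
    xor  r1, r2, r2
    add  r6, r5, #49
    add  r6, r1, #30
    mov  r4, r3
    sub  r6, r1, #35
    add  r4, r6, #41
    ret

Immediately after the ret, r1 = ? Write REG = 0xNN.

REG = 0x07

prologue: push r1 -> mem[0xab]=0x07, sp=0xab
body[0] xor  r6, r0, r3 -> r6=0x05
body[1] add  r0, r5, #33 -> r0=0x3d
body[2] xor  r1, r2, r2 -> r1=0x00
body[3] add  r6, r5, #49 -> r6=0x4d
body[4] add  r6, r1, #30 -> r6=0x1e
body[5] mov  r4, r3 -> r4=0xce
body[6] sub  r6, r1, #35 -> r6=0xdd
body[7] add  r4, r6, #41 -> r4=0x06
epilogue: pop r1=0x07, sp=0xac
r1 is callee-saved -> restored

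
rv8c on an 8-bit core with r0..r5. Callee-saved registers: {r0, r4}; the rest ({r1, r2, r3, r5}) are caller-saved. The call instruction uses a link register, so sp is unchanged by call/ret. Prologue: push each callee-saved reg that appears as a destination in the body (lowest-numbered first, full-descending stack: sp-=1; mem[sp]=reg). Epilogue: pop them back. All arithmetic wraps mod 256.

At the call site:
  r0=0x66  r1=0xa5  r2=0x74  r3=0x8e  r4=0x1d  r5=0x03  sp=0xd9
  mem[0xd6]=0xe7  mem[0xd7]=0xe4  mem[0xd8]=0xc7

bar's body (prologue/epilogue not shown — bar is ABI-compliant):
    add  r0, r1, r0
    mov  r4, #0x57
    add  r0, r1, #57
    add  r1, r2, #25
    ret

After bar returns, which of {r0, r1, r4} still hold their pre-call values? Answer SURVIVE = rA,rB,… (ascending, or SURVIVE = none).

prologue: push r0 -> mem[0xd8]=0x66, sp=0xd8
prologue: push r4 -> mem[0xd7]=0x1d, sp=0xd7
body[0] add  r0, r1, r0 -> r0=0x0b
body[1] mov  r4, #0x57 -> r4=0x57
body[2] add  r0, r1, #57 -> r0=0xde
body[3] add  r1, r2, #25 -> r1=0x8d
epilogue: pop r4=0x1d, sp=0xd8
epilogue: pop r0=0x66, sp=0xd9
r0: callee-saved, written=True
r1: caller-saved, written=True
r4: callee-saved, written=True

SURVIVE = r0,r4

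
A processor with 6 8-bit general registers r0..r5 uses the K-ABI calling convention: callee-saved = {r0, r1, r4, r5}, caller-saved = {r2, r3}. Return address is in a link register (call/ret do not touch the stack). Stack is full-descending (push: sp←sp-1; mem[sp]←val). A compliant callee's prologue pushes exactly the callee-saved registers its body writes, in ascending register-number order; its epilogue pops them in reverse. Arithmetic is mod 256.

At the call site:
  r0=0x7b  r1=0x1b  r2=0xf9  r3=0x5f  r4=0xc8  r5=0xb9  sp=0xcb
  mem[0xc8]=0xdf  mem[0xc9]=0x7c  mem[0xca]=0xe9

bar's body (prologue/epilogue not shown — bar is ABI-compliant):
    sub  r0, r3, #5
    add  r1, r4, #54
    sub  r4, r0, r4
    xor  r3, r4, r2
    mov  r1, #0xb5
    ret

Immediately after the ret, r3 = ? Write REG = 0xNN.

prologue: push r0 → mem[0xca]=0x7b, sp=0xca
prologue: push r1 → mem[0xc9]=0x1b, sp=0xc9
prologue: push r4 → mem[0xc8]=0xc8, sp=0xc8
body[0] sub  r0, r3, #5 → r0=0x5a
body[1] add  r1, r4, #54 → r1=0xfe
body[2] sub  r4, r0, r4 → r4=0x92
body[3] xor  r3, r4, r2 → r3=0x6b
body[4] mov  r1, #0xb5 → r1=0xb5
epilogue: pop r4=0xc8, sp=0xc9
epilogue: pop r1=0x1b, sp=0xca
epilogue: pop r0=0x7b, sp=0xcb
r3 is caller-saved → body value

REG = 0x6b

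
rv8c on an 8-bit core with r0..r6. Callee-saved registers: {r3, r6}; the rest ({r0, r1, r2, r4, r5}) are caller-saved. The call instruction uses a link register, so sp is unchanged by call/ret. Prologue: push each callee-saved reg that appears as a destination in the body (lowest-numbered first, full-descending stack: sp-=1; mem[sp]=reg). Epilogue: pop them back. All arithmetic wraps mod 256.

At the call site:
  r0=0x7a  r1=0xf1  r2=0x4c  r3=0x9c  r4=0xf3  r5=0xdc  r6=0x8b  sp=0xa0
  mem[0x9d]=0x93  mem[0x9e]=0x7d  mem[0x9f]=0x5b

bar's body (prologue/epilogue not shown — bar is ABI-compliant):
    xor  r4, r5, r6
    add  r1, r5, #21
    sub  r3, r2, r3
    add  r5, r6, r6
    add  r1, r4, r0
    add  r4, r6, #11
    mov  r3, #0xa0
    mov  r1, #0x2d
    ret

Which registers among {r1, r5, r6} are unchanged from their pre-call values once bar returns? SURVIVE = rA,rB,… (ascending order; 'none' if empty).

SURVIVE = r6

prologue: push r3 -> mem[0x9f]=0x9c, sp=0x9f
body[0] xor  r4, r5, r6 -> r4=0x57
body[1] add  r1, r5, #21 -> r1=0xf1
body[2] sub  r3, r2, r3 -> r3=0xb0
body[3] add  r5, r6, r6 -> r5=0x16
body[4] add  r1, r4, r0 -> r1=0xd1
body[5] add  r4, r6, #11 -> r4=0x96
body[6] mov  r3, #0xa0 -> r3=0xa0
body[7] mov  r1, #0x2d -> r1=0x2d
epilogue: pop r3=0x9c, sp=0xa0
r1: caller-saved, written=True
r5: caller-saved, written=True
r6: callee-saved, written=False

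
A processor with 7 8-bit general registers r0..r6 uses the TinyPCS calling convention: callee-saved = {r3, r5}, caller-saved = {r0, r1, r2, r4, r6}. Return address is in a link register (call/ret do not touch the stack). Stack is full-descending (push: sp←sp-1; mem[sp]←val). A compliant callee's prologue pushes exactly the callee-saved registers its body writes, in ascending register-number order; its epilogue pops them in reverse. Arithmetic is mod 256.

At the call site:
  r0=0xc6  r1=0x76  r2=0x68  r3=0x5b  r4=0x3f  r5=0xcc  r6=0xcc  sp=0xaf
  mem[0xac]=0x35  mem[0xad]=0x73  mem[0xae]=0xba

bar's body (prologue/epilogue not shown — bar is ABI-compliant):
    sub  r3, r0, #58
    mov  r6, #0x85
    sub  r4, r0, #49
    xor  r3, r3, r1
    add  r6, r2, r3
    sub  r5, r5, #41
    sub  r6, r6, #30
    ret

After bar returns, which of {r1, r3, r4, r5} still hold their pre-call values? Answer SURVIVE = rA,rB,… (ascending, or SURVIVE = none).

SURVIVE = r1,r3,r5

prologue: push r3 → mem[0xae]=0x5b, sp=0xae
prologue: push r5 → mem[0xad]=0xcc, sp=0xad
body[0] sub  r3, r0, #58 → r3=0x8c
body[1] mov  r6, #0x85 → r6=0x85
body[2] sub  r4, r0, #49 → r4=0x95
body[3] xor  r3, r3, r1 → r3=0xfa
body[4] add  r6, r2, r3 → r6=0x62
body[5] sub  r5, r5, #41 → r5=0xa3
body[6] sub  r6, r6, #30 → r6=0x44
epilogue: pop r5=0xcc, sp=0xae
epilogue: pop r3=0x5b, sp=0xaf
r1: caller-saved, written=False
r3: callee-saved, written=True
r4: caller-saved, written=True
r5: callee-saved, written=True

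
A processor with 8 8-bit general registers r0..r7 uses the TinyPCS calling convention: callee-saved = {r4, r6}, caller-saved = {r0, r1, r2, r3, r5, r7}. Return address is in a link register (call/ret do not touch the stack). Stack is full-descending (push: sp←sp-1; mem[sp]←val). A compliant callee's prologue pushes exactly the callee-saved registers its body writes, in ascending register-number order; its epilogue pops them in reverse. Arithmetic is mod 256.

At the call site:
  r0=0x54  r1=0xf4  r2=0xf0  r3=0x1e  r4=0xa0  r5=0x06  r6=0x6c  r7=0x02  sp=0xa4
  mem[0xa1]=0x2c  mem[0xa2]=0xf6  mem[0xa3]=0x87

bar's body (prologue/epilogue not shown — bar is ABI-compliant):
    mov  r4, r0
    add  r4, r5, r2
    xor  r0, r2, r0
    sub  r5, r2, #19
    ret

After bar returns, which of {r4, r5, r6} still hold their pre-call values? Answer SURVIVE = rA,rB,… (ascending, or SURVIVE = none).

prologue: push r4 -> mem[0xa3]=0xa0, sp=0xa3
body[0] mov  r4, r0 -> r4=0x54
body[1] add  r4, r5, r2 -> r4=0xf6
body[2] xor  r0, r2, r0 -> r0=0xa4
body[3] sub  r5, r2, #19 -> r5=0xdd
epilogue: pop r4=0xa0, sp=0xa4
r4: callee-saved, written=True
r5: caller-saved, written=True
r6: callee-saved, written=False

SURVIVE = r4,r6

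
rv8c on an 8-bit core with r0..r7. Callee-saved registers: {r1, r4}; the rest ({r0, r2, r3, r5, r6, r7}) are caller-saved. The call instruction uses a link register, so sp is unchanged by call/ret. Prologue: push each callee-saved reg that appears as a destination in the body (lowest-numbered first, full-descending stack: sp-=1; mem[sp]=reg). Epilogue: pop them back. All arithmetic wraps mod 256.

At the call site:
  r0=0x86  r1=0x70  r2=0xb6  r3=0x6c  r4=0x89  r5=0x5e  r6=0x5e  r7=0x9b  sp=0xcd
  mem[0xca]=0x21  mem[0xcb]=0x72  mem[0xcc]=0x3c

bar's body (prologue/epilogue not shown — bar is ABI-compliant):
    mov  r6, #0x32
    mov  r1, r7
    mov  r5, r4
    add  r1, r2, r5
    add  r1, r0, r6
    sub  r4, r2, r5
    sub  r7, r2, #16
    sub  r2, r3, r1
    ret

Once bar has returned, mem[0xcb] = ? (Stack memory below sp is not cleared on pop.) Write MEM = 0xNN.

MEM = 0x89

prologue: push r1 → mem[0xcc]=0x70, sp=0xcc
prologue: push r4 → mem[0xcb]=0x89, sp=0xcb
body[0] mov  r6, #0x32 → r6=0x32
body[1] mov  r1, r7 → r1=0x9b
body[2] mov  r5, r4 → r5=0x89
body[3] add  r1, r2, r5 → r1=0x3f
body[4] add  r1, r0, r6 → r1=0xb8
body[5] sub  r4, r2, r5 → r4=0x2d
body[6] sub  r7, r2, #16 → r7=0xa6
body[7] sub  r2, r3, r1 → r2=0xb4
epilogue: pop r4=0x89, sp=0xcc
epilogue: pop r1=0x70, sp=0xcd
prologue pushed ['r1', 'r4'] at ['0xcc', '0xcb']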